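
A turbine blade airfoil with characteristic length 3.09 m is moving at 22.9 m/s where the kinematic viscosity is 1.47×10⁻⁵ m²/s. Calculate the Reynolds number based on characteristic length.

Re = 4.81×10^6

Re = v·c/ν = 22.9 × 3.09 / (1.47×10⁻⁵) = 4.81×10^6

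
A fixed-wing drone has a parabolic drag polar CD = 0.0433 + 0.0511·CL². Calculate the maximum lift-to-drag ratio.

(L/D)max = 10.6

For CD = CD0 + K·CL², (L/D)max occurs at CL* = √(CD0/K) and equals 1/(2√(K·CD0)).
(L/D)max = 1/(2√(0.0511 × 0.0433)) = 1/(2 × 0.04704) = 10.6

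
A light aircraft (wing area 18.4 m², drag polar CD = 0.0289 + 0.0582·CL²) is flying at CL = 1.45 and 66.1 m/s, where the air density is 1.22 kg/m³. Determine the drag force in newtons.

CD = 0.0289 + 0.0582 × 1.45² = 0.1513
D = ½ρv²S·CD = ½ × 1.22 × 66.1² × 18.4 × 0.1513 = 7420 N

D = 7420 N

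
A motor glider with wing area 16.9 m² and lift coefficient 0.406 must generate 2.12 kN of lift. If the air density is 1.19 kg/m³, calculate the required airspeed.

L = ½ρv²S·CL ⇒ v = √(2L/(ρ·S·CL))
v = √(2 × 2120 / (1.19 × 16.9 × 0.406)) = √519.3 = 22.8 m/s

v = 22.8 m/s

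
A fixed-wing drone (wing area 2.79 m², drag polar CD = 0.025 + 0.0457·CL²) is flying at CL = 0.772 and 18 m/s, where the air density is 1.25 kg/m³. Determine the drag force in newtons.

D = 29.5 N

CD = 0.025 + 0.0457 × 0.772² = 0.05224
D = ½ρv²S·CD = ½ × 1.25 × 18² × 2.79 × 0.05224 = 29.5 N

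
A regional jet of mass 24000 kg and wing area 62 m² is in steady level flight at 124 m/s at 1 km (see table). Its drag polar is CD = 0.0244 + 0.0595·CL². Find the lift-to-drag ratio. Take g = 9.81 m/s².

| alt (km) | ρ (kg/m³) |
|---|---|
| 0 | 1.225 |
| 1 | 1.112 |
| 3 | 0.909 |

L/D = 12.3

At 1 km, from the table: ρ = 1.112 kg/m³.
Weight W = mg = 24000 × 9.81 = 2.3544×10^5 N; in level flight L = W.
Dynamic pressure q = 0.5 × 1.112 × 124² = 8549 Pa.
CL = W/(q·S) = 2.3544×10^5 / (8549 × 62) = 0.4442.
CD = 0.0244 + 0.0595 × 0.4442² = 0.03614.
L/D = CL/CD = 0.4442 / 0.03614 = 12.3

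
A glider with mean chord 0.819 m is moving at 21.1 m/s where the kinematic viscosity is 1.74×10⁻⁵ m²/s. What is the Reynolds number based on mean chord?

Re = v·c/ν = 21.1 × 0.819 / (1.74×10⁻⁵) = 9.93×10^5

Re = 9.93×10^5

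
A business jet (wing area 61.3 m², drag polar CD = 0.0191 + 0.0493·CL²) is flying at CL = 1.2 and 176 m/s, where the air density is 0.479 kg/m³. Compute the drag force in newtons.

CD = 0.0191 + 0.0493 × 1.2² = 0.09009
D = ½ρv²S·CD = ½ × 0.479 × 176² × 61.3 × 0.09009 = 41000 N

D = 41000 N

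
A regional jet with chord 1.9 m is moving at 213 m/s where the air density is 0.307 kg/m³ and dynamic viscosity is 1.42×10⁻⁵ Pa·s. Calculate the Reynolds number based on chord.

Re = ρ·v·c/μ = 0.307 × 213 × 1.9 / (1.42×10⁻⁵) = 8.75×10^6

Re = 8.75×10^6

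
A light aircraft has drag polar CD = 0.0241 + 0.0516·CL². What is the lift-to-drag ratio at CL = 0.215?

CD = 0.0241 + 0.0516 × 0.215² = 0.02649
L/D = CL/CD = 0.215 / 0.02649 = 8.12

L/D = 8.12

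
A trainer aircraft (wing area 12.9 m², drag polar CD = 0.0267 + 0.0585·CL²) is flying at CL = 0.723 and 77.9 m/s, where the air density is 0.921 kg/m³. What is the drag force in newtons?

CD = 0.0267 + 0.0585 × 0.723² = 0.05728
D = ½ρv²S·CD = ½ × 0.921 × 77.9² × 12.9 × 0.05728 = 2060 N

D = 2060 N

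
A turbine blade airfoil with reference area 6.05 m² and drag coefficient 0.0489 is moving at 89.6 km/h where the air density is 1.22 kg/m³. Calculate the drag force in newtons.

D = 112 N

Convert speed: v = 89.6 km/h ÷ 3.6 = 24.89 m/s.
Dynamic pressure q = ½ρv² = ½ × 1.22 × 24.89² = 377.9 Pa.
D = q·S·CD = 377.9 × 6.05 × 0.0489 = 112 N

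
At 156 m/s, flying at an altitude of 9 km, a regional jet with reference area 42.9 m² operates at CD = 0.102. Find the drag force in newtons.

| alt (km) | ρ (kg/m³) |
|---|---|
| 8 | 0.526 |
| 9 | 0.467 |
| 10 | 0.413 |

At 9 km, from the table: ρ = 0.467 kg/m³.
D = ½ρv²S·CD = ½ × 0.467 × 156² × 42.9 × 0.102 = 24900 N ≈ 24.9 kN

D = 24900 N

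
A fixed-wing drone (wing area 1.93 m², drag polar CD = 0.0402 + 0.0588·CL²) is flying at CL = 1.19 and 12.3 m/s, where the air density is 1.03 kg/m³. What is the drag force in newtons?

CD = 0.0402 + 0.0588 × 1.19² = 0.1235
D = ½ρv²S·CD = ½ × 1.03 × 12.3² × 1.93 × 0.1235 = 18.6 N

D = 18.6 N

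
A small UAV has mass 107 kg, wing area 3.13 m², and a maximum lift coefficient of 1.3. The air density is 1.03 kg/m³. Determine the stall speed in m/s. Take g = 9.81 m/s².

V_stall = 22.4 m/s

Weight W = mg = 107 × 9.81 = 1050 N.
V_stall = √(2W/(ρ·S·CL,max)) = √(2 × 1050 / (1.03 × 3.13 × 1.3))
V_stall = √500.9 = 22.4 m/s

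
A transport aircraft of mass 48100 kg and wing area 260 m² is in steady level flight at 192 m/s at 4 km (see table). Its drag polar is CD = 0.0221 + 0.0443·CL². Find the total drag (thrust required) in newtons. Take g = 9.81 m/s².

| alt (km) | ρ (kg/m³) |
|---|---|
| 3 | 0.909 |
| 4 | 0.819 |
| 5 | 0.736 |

At 4 km, from the table: ρ = 0.819 kg/m³.
Weight W = mg = 48100 × 9.81 = 4.7186×10^5 N; in level flight L = W.
Dynamic pressure q = 0.5 × 0.819 × 192² = 15100 Pa.
CL = 2W/(ρv²S) = 2×4.7186×10^5/(0.819×192²×260) = 0.1202.
CD = 0.0221 + 0.0443 × 0.1202² = 0.02274.
D = q·S·CD = 15100 × 260 × 0.02274 = 89250 N

D = 89300 N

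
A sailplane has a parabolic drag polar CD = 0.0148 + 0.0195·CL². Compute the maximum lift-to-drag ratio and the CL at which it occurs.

(L/D)max = 29.4, at CL = 0.871

For CD = CD0 + K·CL², (L/D)max occurs at CL* = √(CD0/K) and equals 1/(2√(K·CD0)).
(L/D)max = 1/(2√(0.0195 × 0.0148)) = 1/(2 × 0.01699) = 29.4
CL* = √(0.0148/0.0195) = 0.871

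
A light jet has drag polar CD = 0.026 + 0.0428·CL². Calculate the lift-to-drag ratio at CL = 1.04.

CD = 0.026 + 0.0428 × 1.04² = 0.07229
L/D = CL/CD = 1.04 / 0.07229 = 14.4

L/D = 14.4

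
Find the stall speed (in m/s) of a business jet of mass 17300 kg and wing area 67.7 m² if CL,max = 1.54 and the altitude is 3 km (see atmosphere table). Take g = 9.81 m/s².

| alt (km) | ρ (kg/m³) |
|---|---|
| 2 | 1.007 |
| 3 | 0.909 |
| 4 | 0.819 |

V_stall = 59.8 m/s

At 3 km, from the table: ρ = 0.909 kg/m³.
Stall occurs when L = W at CL,max. W = mg = 17300 × 9.81 = 1.697×10^5 N.
V_stall = √(2W/(ρ·S·CL,max)) = √(2 × 1.697×10^5 / (0.909 × 67.7 × 1.54))
V_stall = √3582 = 59.8 m/s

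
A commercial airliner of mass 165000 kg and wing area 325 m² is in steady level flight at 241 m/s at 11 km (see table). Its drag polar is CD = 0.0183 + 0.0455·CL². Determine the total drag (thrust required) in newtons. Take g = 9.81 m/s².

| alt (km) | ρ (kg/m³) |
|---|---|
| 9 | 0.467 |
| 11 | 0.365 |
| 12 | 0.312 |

D = 97600 N

At 11 km, from the table: ρ = 0.365 kg/m³.
In steady level flight, lift balances weight: W = mg = 165000 × 9.81 = 1.6186×10^6 N.
q = ½ρv² = ½ × 0.365 × 241² = 10600 Pa.
CL = 2W/(ρv²S) = 2×1.6186×10^6/(0.365×241²×325) = 0.4699.
CD = 0.0183 + 0.0455 × 0.4699² = 0.02835.
D = q·S·CD = 10600 × 325 × 0.02835 = 97650 N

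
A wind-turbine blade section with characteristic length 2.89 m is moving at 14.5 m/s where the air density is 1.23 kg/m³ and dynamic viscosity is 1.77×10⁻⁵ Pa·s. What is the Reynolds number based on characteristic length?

Re = ρ·v·c/μ = 1.23 × 14.5 × 2.89 / (1.77×10⁻⁵) = 2.91×10^6

Re = 2.91×10^6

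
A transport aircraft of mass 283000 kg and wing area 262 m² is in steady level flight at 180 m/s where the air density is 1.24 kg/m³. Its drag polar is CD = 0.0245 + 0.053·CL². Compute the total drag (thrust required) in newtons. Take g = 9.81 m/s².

D = 2.07×10^5 N

In steady level flight, lift balances weight: W = mg = 283000 × 9.81 = 2.7762×10^6 N.
q = ½ρv² = ½ × 1.24 × 180² = 20090 Pa.
CL = 2W/(ρv²S) = 2×2.7762×10^6/(1.24×180²×262) = 0.5275.
CD = 0.0245 + 0.053 × 0.5275² = 0.03925.
D = q·S·CD = 20090 × 262 × 0.03925 = 2.066×10^5 N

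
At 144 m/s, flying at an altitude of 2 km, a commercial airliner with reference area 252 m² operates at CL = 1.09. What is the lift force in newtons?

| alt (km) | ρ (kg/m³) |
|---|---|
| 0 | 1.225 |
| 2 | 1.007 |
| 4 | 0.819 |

At 2 km, from the table: ρ = 1.007 kg/m³.
L = ½ρv²S·CL = ½ × 1.007 × 144² × 252 × 1.09 = 2.87×10^6 N ≈ 2870 kN

L = 2.87×10^6 N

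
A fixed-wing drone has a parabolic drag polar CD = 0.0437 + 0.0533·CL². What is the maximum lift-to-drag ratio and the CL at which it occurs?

(L/D)max = 10.4, at CL = 0.905

For CD = CD0 + K·CL², (L/D)max occurs at CL* = √(CD0/K) and equals 1/(2√(K·CD0)).
(L/D)max = 1/(2√(0.0533 × 0.0437)) = 1/(2 × 0.04826) = 10.4
CL* = √(0.0437/0.0533) = 0.905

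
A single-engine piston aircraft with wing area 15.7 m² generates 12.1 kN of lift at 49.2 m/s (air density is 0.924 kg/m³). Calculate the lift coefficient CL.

From L = ½ρv²S·CL, rearranging gives CL = 2L/(ρv²S).
CL = 2 × 12100 / (0.924 × 49.2² × 15.7) = 0.689

CL = 0.689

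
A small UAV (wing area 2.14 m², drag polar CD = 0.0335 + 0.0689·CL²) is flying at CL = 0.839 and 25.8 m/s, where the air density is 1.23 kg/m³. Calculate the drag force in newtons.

CD = 0.0335 + 0.0689 × 0.839² = 0.082
D = ½ρv²S·CD = ½ × 1.23 × 25.8² × 2.14 × 0.082 = 71.8 N

D = 71.8 N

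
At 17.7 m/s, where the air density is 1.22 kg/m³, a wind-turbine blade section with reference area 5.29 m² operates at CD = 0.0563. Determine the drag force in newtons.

D = 56.9 N

Dynamic pressure q = ½ρv² = ½ × 1.22 × 17.7² = 191.1 Pa.
D = q·S·CD = 191.1 × 5.29 × 0.0563 = 56.9 N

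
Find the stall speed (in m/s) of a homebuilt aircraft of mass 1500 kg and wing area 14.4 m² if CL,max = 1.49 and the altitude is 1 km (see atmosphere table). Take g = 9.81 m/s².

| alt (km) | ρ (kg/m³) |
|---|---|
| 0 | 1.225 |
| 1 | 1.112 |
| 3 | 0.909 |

At 1 km, from the table: ρ = 1.112 kg/m³.
Weight W = mg = 1500 × 9.81 = 14720 N.
From L = ½ρV²S·CL,max = W: V_stall = √(2W/(ρSCL,max)) = √(2·14720/(1.112·14.4·1.49))
V_stall = √1233 = 35.1 m/s

V_stall = 35.1 m/s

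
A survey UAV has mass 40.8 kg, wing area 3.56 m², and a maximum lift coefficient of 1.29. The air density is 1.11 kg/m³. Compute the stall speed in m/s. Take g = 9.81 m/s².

Stall occurs when L = W at CL,max. W = mg = 40.8 × 9.81 = 400.2 N.
From L = ½ρV²S·CL,max = W: V_stall = √(2W/(ρSCL,max)) = √(2·400.2/(1.11·3.56·1.29))
V_stall = √157 = 12.5 m/s

V_stall = 12.5 m/s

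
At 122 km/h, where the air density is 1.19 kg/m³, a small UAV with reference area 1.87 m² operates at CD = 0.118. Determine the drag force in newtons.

D = 151 N

Convert speed: v = 122 km/h ÷ 3.6 = 33.89 m/s.
D = ½ρv²S·CD = ½ × 1.19 × 33.89² × 1.87 × 0.118 = 151 N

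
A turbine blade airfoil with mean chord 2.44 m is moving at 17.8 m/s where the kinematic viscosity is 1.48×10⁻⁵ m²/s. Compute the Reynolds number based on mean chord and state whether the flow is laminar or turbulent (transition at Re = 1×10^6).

Re = 2.93×10^6 (turbulent)

Re = v·c/ν = 17.8 × 2.44 / (1.48×10⁻⁵) = 2.93×10^6
Since 2.93×10^6 > 1×10^6, the flow is turbulent.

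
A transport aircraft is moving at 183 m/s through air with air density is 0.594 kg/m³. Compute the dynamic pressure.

q = ½ρv² = ½ × 0.594 × 183² = 9950 Pa

q = 9950 Pa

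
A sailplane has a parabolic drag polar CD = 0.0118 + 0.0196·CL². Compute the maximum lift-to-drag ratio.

(L/D)max = 32.9

For CD = CD0 + K·CL², (L/D)max occurs at CL* = √(CD0/K) and equals 1/(2√(K·CD0)).
(L/D)max = 1/(2√(0.0196 × 0.0118)) = 1/(2 × 0.01521) = 32.9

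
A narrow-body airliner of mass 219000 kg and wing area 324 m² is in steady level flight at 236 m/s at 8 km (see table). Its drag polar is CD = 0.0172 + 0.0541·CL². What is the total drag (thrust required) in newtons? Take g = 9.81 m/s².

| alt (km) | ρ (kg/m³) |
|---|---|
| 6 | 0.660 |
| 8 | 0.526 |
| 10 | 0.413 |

D = 1.34×10^5 N

At 8 km, from the table: ρ = 0.526 kg/m³.
Level flight ⇒ L = W = m·g = 219000 × 9.81 = 2.1484×10^6 N.
q = ½ρv² = ½ × 0.526 × 236² = 14650 Pa.
CL = W/(q·S) = 2.1484×10^6 / (14650 × 324) = 0.4527.
CD = 0.0172 + 0.0541 × 0.4527² = 0.02829.
D = q·S·CD = 14650 × 324 × 0.02829 = 1.342×10^5 N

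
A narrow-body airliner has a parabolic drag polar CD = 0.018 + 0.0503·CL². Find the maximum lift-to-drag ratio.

(L/D)max = 16.6

For CD = CD0 + K·CL², (L/D)max occurs at CL* = √(CD0/K) and equals 1/(2√(K·CD0)).
(L/D)max = 1/(2√(0.0503 × 0.018)) = 1/(2 × 0.03009) = 16.6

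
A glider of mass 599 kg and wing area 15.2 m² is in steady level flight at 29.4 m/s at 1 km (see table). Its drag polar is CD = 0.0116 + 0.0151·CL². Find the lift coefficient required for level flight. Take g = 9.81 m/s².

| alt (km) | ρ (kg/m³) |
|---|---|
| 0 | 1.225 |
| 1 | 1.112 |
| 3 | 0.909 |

CL = 0.804

At 1 km, from the table: ρ = 1.112 kg/m³.
In steady level flight, lift balances weight: W = mg = 599 × 9.81 = 5876.2 N.
q = ½ρv² = ½ × 1.112 × 29.4² = 480.6 Pa.
CL = W/(q·S) = 5876.2 / (480.6 × 15.2) = 0.8044.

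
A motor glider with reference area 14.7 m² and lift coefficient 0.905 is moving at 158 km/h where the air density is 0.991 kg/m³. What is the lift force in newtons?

L = 12700 N

Convert speed: v = 158 km/h ÷ 3.6 = 43.89 m/s.
Dynamic pressure q = ½ρv² = ½ × 0.991 × 43.89² = 954.4 Pa.
L = q·S·CL = 954.4 × 14.7 × 0.905 = 12700 N ≈ 12.7 kN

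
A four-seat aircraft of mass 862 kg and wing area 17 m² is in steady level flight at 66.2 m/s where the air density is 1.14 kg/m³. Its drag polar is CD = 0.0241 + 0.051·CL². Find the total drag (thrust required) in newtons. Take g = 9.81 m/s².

Weight W = mg = 862 × 9.81 = 8456.2 N; in level flight L = W.
Dynamic pressure q = 0.5 × 1.14 × 66.2² = 2498 Pa.
CL = 2W/(ρv²S) = 2×8456.2/(1.14×66.2²×17) = 0.1991.
CD = 0.0241 + 0.051 × 0.1991² = 0.02612.
D = q·S·CD = 2498 × 17 × 0.02612 = 1109 N

D = 1110 N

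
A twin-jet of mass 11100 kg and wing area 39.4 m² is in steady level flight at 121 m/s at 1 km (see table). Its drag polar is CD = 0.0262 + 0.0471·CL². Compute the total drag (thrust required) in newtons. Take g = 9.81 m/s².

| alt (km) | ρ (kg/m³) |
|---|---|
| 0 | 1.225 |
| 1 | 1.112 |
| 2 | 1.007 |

D = 10100 N

At 1 km, from the table: ρ = 1.112 kg/m³.
Level flight ⇒ L = W = m·g = 11100 × 9.81 = 1.0889×10^5 N.
Dynamic pressure q = 0.5 × 1.112 × 121² = 8140 Pa.
CL = W/(q·S) = 1.0889×10^5 / (8140 × 39.4) = 0.3395.
CD = 0.0262 + 0.0471 × 0.3395² = 0.03163.
D = q·S·CD = 8140 × 39.4 × 0.03163 = 10140 N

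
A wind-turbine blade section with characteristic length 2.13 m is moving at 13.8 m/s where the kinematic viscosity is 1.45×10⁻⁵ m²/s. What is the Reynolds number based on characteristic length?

Re = 2.03×10^6

Re = v·c/ν = 13.8 × 2.13 / (1.45×10⁻⁵) = 2.03×10^6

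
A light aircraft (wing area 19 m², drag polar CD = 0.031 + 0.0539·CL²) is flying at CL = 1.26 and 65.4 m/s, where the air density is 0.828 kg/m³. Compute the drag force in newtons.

D = 3920 N

CD = 0.031 + 0.0539 × 1.26² = 0.1166
D = ½ρv²S·CD = ½ × 0.828 × 65.4² × 19 × 0.1166 = 3920 N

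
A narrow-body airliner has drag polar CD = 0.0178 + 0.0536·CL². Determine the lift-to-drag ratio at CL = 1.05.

CD = 0.0178 + 0.0536 × 1.05² = 0.07689
L/D = CL/CD = 1.05 / 0.07689 = 13.7

L/D = 13.7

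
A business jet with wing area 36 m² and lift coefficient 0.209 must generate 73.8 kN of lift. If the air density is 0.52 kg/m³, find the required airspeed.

L = ½ρv²S·CL ⇒ v = √(2L/(ρ·S·CL))
v = √(2 × 73800 / (0.52 × 36 × 0.209)) = √37730 = 194 m/s

v = 194 m/s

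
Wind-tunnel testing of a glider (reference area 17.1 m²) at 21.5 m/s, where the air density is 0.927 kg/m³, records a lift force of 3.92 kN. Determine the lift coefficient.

From L = ½ρv²S·CL, rearranging gives CL = 2L/(ρv²S).
CL = 2 × 3920 / (0.927 × 21.5² × 17.1) = 1.07

CL = 1.07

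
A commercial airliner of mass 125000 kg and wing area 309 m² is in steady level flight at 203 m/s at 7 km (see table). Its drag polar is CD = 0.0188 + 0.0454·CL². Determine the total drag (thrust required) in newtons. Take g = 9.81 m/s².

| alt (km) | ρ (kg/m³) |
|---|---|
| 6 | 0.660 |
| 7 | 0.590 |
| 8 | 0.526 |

At 7 km, from the table: ρ = 0.590 kg/m³.
Weight W = mg = 125000 × 9.81 = 1.2262×10^6 N; in level flight L = W.
q = ½ρv² = ½ × 0.59 × 203² = 12160 Pa.
CL = W/(q·S) = 1.2262×10^6 / (12160 × 309) = 0.3264.
CD = 0.0188 + 0.0454 × 0.3264² = 0.02364.
D = q·S·CD = 12160 × 309 × 0.02364 = 88790 N

D = 88800 N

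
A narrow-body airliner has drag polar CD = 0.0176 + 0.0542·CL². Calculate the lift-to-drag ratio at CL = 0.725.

CD = 0.0176 + 0.0542 × 0.725² = 0.04609
L/D = CL/CD = 0.725 / 0.04609 = 15.7

L/D = 15.7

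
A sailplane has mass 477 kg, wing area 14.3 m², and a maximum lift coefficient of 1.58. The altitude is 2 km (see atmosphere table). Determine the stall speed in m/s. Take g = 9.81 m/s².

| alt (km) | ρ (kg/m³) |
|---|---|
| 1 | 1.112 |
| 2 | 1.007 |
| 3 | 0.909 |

V_stall = 20.3 m/s

At 2 km, from the table: ρ = 1.007 kg/m³.
At stall, lift equals weight: L = W = m·g = 477 × 9.81 = 4679 N.
V_stall = √(2W/(ρ·S·CL,max)) = √(2 × 4679 / (1.007 × 14.3 × 1.58))
V_stall = √411.3 = 20.3 m/s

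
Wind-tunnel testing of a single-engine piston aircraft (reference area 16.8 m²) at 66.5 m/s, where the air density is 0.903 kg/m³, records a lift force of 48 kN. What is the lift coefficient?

CL = 1.43

From L = ½ρv²S·CL, rearranging gives CL = 2L/(ρv²S).
CL = 2 × 48000 / (0.903 × 66.5² × 16.8) = 1.43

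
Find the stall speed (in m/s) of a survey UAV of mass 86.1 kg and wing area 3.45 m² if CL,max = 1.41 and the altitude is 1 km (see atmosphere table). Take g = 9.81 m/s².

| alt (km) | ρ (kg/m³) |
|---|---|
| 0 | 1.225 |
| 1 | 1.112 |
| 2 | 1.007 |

V_stall = 17.7 m/s

At 1 km, from the table: ρ = 1.112 kg/m³.
At stall, lift equals weight: L = W = m·g = 86.1 × 9.81 = 844.6 N.
V_stall = √(2W/(ρ·S·CL,max)) = √(2 × 844.6 / (1.112 × 3.45 × 1.41))
V_stall = √312.3 = 17.7 m/s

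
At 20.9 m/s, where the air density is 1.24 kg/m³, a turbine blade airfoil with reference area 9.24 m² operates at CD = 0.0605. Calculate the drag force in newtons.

Dynamic pressure q = ½ρv² = ½ × 1.24 × 20.9² = 270.8 Pa.
D = q·S·CD = 270.8 × 9.24 × 0.0605 = 151 N

D = 151 N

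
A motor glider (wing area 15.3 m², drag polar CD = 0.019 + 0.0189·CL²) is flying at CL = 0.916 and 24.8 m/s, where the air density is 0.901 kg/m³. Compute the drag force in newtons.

D = 148 N

CD = 0.019 + 0.0189 × 0.916² = 0.03486
D = ½ρv²S·CD = ½ × 0.901 × 24.8² × 15.3 × 0.03486 = 148 N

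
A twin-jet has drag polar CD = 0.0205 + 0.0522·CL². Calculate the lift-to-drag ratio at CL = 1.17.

L/D = 12.7

CD = 0.0205 + 0.0522 × 1.17² = 0.09196
L/D = CL/CD = 1.17 / 0.09196 = 12.7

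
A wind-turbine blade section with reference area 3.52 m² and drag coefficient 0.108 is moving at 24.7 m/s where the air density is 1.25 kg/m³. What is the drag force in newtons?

D = ½ρv²S·CD = ½ × 1.25 × 24.7² × 3.52 × 0.108 = 145 N

D = 145 N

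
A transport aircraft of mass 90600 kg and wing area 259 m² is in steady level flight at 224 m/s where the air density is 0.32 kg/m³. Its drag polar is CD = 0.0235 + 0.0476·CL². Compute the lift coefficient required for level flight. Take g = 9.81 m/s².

Weight W = mg = 90600 × 9.81 = 8.8879×10^5 N; in level flight L = W.
q = ½ρv² = ½ × 0.32 × 224² = 8028 Pa.
CL = W/(q·S) = 8.8879×10^5 / (8028 × 259) = 0.4274.

CL = 0.427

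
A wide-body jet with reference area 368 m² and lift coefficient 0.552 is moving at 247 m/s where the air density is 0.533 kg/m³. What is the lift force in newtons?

L = 3.3×10^6 N

L = ½ρv²S·CL = ½ × 0.533 × 247² × 368 × 0.552 = 3.3×10^6 N ≈ 3300 kN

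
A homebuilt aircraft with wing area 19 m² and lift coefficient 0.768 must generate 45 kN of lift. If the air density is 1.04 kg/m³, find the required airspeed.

L = ½ρv²S·CL ⇒ v = √(2L/(ρ·S·CL))
v = √(2 × 45000 / (1.04 × 19 × 0.768)) = √5931 = 77 m/s

v = 77 m/s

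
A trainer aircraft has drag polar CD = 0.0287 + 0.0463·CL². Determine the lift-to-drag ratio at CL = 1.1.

CD = 0.0287 + 0.0463 × 1.1² = 0.08472
L/D = CL/CD = 1.1 / 0.08472 = 13

L/D = 13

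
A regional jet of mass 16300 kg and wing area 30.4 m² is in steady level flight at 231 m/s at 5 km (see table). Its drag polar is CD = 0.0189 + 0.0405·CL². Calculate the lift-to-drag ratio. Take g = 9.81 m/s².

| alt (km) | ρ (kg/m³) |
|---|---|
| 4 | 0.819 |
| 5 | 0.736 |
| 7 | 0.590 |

At 5 km, from the table: ρ = 0.736 kg/m³.
Level flight ⇒ L = W = m·g = 16300 × 9.81 = 1.599×10^5 N.
Dynamic pressure q = 0.5 × 0.736 × 231² = 19640 Pa.
CL = 2W/(ρv²S) = 2×1.599×10^5/(0.736×231²×30.4) = 0.2679.
CD = 0.0189 + 0.0405 × 0.2679² = 0.02181.
L/D = CL/CD = 0.2679 / 0.02181 = 12.3

L/D = 12.3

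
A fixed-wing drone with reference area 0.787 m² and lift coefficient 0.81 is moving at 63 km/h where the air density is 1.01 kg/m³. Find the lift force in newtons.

L = 98.6 N

Convert speed: v = 63 km/h ÷ 3.6 = 17.5 m/s.
Dynamic pressure q = ½ρv² = ½ × 1.01 × 17.5² = 154.7 Pa.
L = q·S·CL = 154.7 × 0.787 × 0.81 = 98.6 N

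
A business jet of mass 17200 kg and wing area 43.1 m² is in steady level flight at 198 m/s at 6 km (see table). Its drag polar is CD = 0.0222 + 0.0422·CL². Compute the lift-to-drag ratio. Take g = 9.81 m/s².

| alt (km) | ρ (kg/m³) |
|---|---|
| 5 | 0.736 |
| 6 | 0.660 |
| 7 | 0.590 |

At 6 km, from the table: ρ = 0.660 kg/m³.
Weight W = mg = 17200 × 9.81 = 1.6873×10^5 N; in level flight L = W.
Dynamic pressure q = 0.5 × 0.66 × 198² = 12940 Pa.
Required CL = L/(qS) = 1.6873×10^5/(12940·43.1) = 0.3026.
CD = 0.0222 + 0.0422 × 0.3026² = 0.02606.
L/D = CL/CD = 0.3026 / 0.02606 = 11.6

L/D = 11.6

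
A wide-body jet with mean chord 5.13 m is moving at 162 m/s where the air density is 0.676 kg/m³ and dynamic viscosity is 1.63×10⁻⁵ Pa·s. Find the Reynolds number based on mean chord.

Re = 3.45×10^7

Re = ρ·v·c/μ = 0.676 × 162 × 5.13 / (1.63×10⁻⁵) = 3.45×10^7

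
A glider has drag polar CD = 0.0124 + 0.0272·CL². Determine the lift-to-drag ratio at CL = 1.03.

L/D = 25

CD = 0.0124 + 0.0272 × 1.03² = 0.04126
L/D = CL/CD = 1.03 / 0.04126 = 25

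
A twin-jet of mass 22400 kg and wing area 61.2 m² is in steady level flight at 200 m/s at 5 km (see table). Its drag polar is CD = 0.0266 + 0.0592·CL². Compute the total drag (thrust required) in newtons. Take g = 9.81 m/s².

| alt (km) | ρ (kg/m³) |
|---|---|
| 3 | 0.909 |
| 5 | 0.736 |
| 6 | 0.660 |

D = 27100 N

At 5 km, from the table: ρ = 0.736 kg/m³.
Level flight ⇒ L = W = m·g = 22400 × 9.81 = 2.1974×10^5 N.
q = ½ρv² = ½ × 0.736 × 200² = 14720 Pa.
CL = W/(q·S) = 2.1974×10^5 / (14720 × 61.2) = 0.2439.
CD = 0.0266 + 0.0592 × 0.2439² = 0.03012.
D = q·S·CD = 14720 × 61.2 × 0.03012 = 27140 N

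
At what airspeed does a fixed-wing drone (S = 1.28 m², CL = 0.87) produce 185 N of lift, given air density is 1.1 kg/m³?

v = 17.4 m/s

L = ½ρv²S·CL ⇒ v = √(2L/(ρ·S·CL))
v = √(2 × 185 / (1.1 × 1.28 × 0.87)) = √302.1 = 17.4 m/s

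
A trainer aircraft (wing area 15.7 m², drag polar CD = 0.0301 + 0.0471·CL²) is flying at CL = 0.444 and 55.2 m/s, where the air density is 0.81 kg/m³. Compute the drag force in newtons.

CD = 0.0301 + 0.0471 × 0.444² = 0.03939
D = ½ρv²S·CD = ½ × 0.81 × 55.2² × 15.7 × 0.03939 = 763 N

D = 763 N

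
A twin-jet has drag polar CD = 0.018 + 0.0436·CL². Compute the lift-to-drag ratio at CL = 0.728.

CD = 0.018 + 0.0436 × 0.728² = 0.04111
L/D = CL/CD = 0.728 / 0.04111 = 17.7

L/D = 17.7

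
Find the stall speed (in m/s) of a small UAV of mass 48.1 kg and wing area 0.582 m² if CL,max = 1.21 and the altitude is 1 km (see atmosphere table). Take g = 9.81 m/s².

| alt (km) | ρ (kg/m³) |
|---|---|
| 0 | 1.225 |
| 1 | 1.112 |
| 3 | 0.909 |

V_stall = 34.7 m/s

At 1 km, from the table: ρ = 1.112 kg/m³.
At stall, lift equals weight: L = W = m·g = 48.1 × 9.81 = 471.9 N.
From L = ½ρV²S·CL,max = W: V_stall = √(2W/(ρSCL,max)) = √(2·471.9/(1.112·0.582·1.21))
V_stall = √1205 = 34.7 m/s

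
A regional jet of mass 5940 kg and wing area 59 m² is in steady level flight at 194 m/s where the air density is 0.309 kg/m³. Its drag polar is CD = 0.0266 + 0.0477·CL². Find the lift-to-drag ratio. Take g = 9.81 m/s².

Weight W = mg = 5940 × 9.81 = 58271 N; in level flight L = W.
Dynamic pressure q = 0.5 × 0.309 × 194² = 5815 Pa.
CL = 2W/(ρv²S) = 2×58271/(0.309×194²×59) = 0.1699.
CD = 0.0266 + 0.0477 × 0.1699² = 0.02798.
L/D = CL/CD = 0.1699 / 0.02798 = 6.07

L/D = 6.07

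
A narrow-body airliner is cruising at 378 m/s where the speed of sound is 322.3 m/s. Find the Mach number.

M = v/a = 378 / 322.3 = 1.17

M = 1.17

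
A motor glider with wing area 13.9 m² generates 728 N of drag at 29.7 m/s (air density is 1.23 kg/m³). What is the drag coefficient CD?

CD = 0.0965

From D = ½ρv²S·CD, rearranging gives CD = 2D/(ρv²S).
CD = 2 × 728 / (1.23 × 29.7² × 13.9) = 0.0965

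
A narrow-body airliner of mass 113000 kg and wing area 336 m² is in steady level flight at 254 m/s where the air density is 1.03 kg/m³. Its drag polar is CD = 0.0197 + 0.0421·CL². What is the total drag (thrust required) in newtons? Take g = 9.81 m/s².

D = 2.25×10^5 N

In steady level flight, lift balances weight: W = mg = 113000 × 9.81 = 1.1085×10^6 N.
q = ½ρv² = ½ × 1.03 × 254² = 33230 Pa.
CL = 2W/(ρv²S) = 2×1.1085×10^6/(1.03×254²×336) = 0.0993.
CD = 0.0197 + 0.0421 × 0.0993² = 0.02012.
D = q·S·CD = 33230 × 336 × 0.02012 = 2.246×10^5 N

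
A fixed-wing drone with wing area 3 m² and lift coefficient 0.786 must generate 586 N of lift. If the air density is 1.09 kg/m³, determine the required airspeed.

v = 21.4 m/s

L = ½ρv²S·CL ⇒ v = √(2L/(ρ·S·CL))
v = √(2 × 586 / (1.09 × 3 × 0.786)) = √456 = 21.4 m/s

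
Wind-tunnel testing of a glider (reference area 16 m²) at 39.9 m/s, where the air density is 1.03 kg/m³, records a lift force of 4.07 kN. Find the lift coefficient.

From L = ½ρv²S·CL, rearranging gives CL = 2L/(ρv²S).
CL = 2 × 4070 / (1.03 × 39.9² × 16) = 0.31

CL = 0.31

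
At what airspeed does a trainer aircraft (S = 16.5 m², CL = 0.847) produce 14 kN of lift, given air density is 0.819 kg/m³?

v = 49.5 m/s

L = ½ρv²S·CL ⇒ v = √(2L/(ρ·S·CL))
v = √(2 × 14000 / (0.819 × 16.5 × 0.847)) = √2446 = 49.5 m/s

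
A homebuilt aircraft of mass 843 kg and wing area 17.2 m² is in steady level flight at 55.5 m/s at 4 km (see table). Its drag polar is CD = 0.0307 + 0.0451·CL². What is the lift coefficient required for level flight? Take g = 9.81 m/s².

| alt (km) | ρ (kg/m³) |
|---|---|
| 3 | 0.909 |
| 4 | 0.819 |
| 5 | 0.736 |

CL = 0.381

At 4 km, from the table: ρ = 0.819 kg/m³.
Weight W = mg = 843 × 9.81 = 8269.8 N; in level flight L = W.
q = ½ρv² = ½ × 0.819 × 55.5² = 1261 Pa.
Required CL = L/(qS) = 8269.8/(1261·17.2) = 0.3812.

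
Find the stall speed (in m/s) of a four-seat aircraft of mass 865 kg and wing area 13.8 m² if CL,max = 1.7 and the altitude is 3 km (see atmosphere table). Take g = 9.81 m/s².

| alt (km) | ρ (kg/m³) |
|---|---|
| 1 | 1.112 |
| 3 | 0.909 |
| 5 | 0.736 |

At 3 km, from the table: ρ = 0.909 kg/m³.
At stall, lift equals weight: L = W = m·g = 865 × 9.81 = 8486 N.
From L = ½ρV²S·CL,max = W: V_stall = √(2W/(ρSCL,max)) = √(2·8486/(0.909·13.8·1.7))
V_stall = √795.8 = 28.2 m/s

V_stall = 28.2 m/s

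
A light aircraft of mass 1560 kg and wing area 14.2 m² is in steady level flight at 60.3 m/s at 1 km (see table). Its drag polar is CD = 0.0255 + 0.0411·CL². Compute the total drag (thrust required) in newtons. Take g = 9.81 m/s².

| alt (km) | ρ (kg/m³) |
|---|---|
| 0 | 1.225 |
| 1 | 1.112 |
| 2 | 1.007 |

At 1 km, from the table: ρ = 1.112 kg/m³.
Level flight ⇒ L = W = m·g = 1560 × 9.81 = 15304 N.
Dynamic pressure q = 0.5 × 1.112 × 60.3² = 2022 Pa.
CL = W/(q·S) = 15304 / (2022 × 14.2) = 0.5331.
CD = 0.0255 + 0.0411 × 0.5331² = 0.03718.
D = q·S·CD = 2022 × 14.2 × 0.03718 = 1067 N

D = 1070 N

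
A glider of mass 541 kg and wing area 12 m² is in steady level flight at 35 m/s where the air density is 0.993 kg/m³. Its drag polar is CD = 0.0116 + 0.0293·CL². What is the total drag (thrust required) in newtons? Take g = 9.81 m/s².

D = 198 N

Level flight ⇒ L = W = m·g = 541 × 9.81 = 5307.2 N.
q = ½ρv² = ½ × 0.993 × 35² = 608.2 Pa.
CL = W/(q·S) = 5307.2 / (608.2 × 12) = 0.7272.
CD = 0.0116 + 0.0293 × 0.7272² = 0.02709.
D = q·S·CD = 608.2 × 12 × 0.02709 = 197.7 N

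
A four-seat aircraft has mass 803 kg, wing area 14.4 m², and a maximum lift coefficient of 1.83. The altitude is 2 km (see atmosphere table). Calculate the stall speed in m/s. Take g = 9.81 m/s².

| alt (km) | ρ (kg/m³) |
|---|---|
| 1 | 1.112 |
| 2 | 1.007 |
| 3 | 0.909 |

V_stall = 24.4 m/s

At 2 km, from the table: ρ = 1.007 kg/m³.
Stall occurs when L = W at CL,max. W = mg = 803 × 9.81 = 7877 N.
V_stall = √(2W/(ρ·S·CL,max)) = √(2 × 7877 / (1.007 × 14.4 × 1.83))
V_stall = √593.7 = 24.4 m/s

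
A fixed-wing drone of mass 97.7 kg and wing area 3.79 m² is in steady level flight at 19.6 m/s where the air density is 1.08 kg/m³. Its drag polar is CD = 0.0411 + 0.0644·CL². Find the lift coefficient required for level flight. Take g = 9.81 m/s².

Weight W = mg = 97.7 × 9.81 = 958.44 N; in level flight L = W.
Dynamic pressure q = 0.5 × 1.08 × 19.6² = 207.4 Pa.
Required CL = L/(qS) = 958.44/(207.4·3.79) = 1.219.

CL = 1.22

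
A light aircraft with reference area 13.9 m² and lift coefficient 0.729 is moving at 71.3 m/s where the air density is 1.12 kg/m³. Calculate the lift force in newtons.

Dynamic pressure q = ½ρv² = ½ × 1.12 × 71.3² = 2847 Pa.
L = q·S·CL = 2847 × 13.9 × 0.729 = 28800 N ≈ 28.8 kN

L = 28800 N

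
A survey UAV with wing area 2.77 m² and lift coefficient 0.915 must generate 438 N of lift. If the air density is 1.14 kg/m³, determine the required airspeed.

L = ½ρv²S·CL ⇒ v = √(2L/(ρ·S·CL))
v = √(2 × 438 / (1.14 × 2.77 × 0.915)) = √303.2 = 17.4 m/s

v = 17.4 m/s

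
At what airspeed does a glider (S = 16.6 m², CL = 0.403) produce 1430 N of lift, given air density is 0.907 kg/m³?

L = ½ρv²S·CL ⇒ v = √(2L/(ρ·S·CL))
v = √(2 × 1430 / (0.907 × 16.6 × 0.403)) = √471.4 = 21.7 m/s

v = 21.7 m/s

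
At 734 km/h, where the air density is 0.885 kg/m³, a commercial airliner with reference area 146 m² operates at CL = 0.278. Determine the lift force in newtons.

Convert speed: v = 734 km/h ÷ 3.6 = 203.9 m/s.
L = ½ρv²S·CL = ½ × 0.885 × 203.9² × 146 × 0.278 = 7.47×10^5 N ≈ 747 kN

L = 7.47×10^5 N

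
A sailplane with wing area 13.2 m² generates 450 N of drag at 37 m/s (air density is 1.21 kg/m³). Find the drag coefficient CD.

From D = ½ρv²S·CD, rearranging gives CD = 2D/(ρv²S).
CD = 2 × 450 / (1.21 × 37² × 13.2) = 0.0412

CD = 0.0412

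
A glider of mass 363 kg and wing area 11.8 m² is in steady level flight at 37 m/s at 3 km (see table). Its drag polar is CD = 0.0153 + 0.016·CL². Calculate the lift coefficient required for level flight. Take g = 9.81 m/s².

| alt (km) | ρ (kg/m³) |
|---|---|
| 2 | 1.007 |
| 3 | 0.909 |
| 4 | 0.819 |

At 3 km, from the table: ρ = 0.909 kg/m³.
Weight W = mg = 363 × 9.81 = 3561 N; in level flight L = W.
Dynamic pressure q = 0.5 × 0.909 × 37² = 622.2 Pa.
Required CL = L/(qS) = 3561/(622.2·11.8) = 0.485.

CL = 0.485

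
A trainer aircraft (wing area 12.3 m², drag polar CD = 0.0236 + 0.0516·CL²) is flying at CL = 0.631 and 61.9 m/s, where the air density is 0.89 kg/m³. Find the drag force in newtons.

D = 926 N

CD = 0.0236 + 0.0516 × 0.631² = 0.04415
D = ½ρv²S·CD = ½ × 0.89 × 61.9² × 12.3 × 0.04415 = 926 N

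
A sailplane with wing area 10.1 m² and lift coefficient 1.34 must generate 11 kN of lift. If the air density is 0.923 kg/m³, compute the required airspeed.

L = ½ρv²S·CL ⇒ v = √(2L/(ρ·S·CL))
v = √(2 × 11000 / (0.923 × 10.1 × 1.34)) = √1761 = 42 m/s

v = 42 m/s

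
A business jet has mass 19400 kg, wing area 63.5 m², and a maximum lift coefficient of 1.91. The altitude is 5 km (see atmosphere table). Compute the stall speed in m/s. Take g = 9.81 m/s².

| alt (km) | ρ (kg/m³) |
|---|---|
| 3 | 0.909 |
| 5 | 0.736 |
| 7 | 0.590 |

At 5 km, from the table: ρ = 0.736 kg/m³.
At stall, lift equals weight: L = W = m·g = 19400 × 9.81 = 1.903×10^5 N.
From L = ½ρV²S·CL,max = W: V_stall = √(2W/(ρSCL,max)) = √(2·1.903×10^5/(0.736·63.5·1.91))
V_stall = √4264 = 65.3 m/s

V_stall = 65.3 m/s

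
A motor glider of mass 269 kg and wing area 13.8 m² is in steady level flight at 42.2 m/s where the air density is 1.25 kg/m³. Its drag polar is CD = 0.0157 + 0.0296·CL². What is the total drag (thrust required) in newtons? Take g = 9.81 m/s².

Level flight ⇒ L = W = m·g = 269 × 9.81 = 2638.9 N.
Dynamic pressure q = 0.5 × 1.25 × 42.2² = 1113 Pa.
CL = 2W/(ρv²S) = 2×2638.9/(1.25×42.2²×13.8) = 0.1718.
CD = 0.0157 + 0.0296 × 0.1718² = 0.01657.
D = q·S·CD = 1113 × 13.8 × 0.01657 = 254.6 N

D = 255 N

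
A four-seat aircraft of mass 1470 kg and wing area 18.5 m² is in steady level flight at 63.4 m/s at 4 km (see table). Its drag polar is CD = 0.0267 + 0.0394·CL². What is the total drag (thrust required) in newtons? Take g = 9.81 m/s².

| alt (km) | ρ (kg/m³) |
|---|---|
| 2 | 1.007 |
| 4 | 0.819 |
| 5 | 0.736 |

At 4 km, from the table: ρ = 0.819 kg/m³.
In steady level flight, lift balances weight: W = mg = 1470 × 9.81 = 14421 N.
Dynamic pressure q = 0.5 × 0.819 × 63.4² = 1646 Pa.
CL = W/(q·S) = 14421 / (1646 × 18.5) = 0.4736.
CD = 0.0267 + 0.0394 × 0.4736² = 0.03554.
D = q·S·CD = 1646 × 18.5 × 0.03554 = 1082 N

D = 1080 N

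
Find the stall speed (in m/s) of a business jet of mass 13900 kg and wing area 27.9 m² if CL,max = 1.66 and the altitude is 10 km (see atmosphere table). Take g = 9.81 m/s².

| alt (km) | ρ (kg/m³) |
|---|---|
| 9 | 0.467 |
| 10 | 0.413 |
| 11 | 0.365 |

At 10 km, from the table: ρ = 0.413 kg/m³.
Stall occurs when L = W at CL,max. W = mg = 13900 × 9.81 = 1.364×10^5 N.
V_stall = √(2W/(ρ·S·CL,max)) = √(2 × 1.364×10^5 / (0.413 × 27.9 × 1.66))
V_stall = √14260 = 119 m/s

V_stall = 119 m/s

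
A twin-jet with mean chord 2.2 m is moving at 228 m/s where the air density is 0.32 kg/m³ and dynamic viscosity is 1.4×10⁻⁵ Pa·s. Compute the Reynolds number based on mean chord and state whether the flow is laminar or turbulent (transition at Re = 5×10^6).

Re = 1.15×10^7 (turbulent)

Re = ρ·v·c/μ = 0.32 × 228 × 2.2 / (1.4×10⁻⁵) = 1.15×10^7
Since 1.15×10^7 > 5×10^6, the flow is turbulent.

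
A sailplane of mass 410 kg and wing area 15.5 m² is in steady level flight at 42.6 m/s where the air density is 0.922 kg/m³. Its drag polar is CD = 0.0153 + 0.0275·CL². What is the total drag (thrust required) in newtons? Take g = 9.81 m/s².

In steady level flight, lift balances weight: W = mg = 410 × 9.81 = 4022.1 N.
Dynamic pressure q = 0.5 × 0.922 × 42.6² = 836.6 Pa.
Required CL = L/(qS) = 4022.1/(836.6·15.5) = 0.3102.
CD = 0.0153 + 0.0275 × 0.3102² = 0.01795.
D = q·S·CD = 836.6 × 15.5 × 0.01795 = 232.7 N

D = 233 N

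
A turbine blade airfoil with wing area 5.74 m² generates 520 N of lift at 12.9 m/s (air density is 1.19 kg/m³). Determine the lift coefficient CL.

CL = 0.915

From L = ½ρv²S·CL, rearranging gives CL = 2L/(ρv²S).
CL = 2 × 520 / (1.19 × 12.9² × 5.74) = 0.915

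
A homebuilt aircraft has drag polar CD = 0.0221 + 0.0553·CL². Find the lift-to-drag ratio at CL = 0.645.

CD = 0.0221 + 0.0553 × 0.645² = 0.04511
L/D = CL/CD = 0.645 / 0.04511 = 14.3

L/D = 14.3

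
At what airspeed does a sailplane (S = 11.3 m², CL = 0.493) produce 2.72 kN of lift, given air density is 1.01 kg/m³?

v = 31.1 m/s

L = ½ρv²S·CL ⇒ v = √(2L/(ρ·S·CL))
v = √(2 × 2720 / (1.01 × 11.3 × 0.493)) = √966.8 = 31.1 m/s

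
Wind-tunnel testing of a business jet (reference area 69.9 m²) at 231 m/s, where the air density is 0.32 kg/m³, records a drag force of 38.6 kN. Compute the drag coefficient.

CD = 0.0647

From D = ½ρv²S·CD, rearranging gives CD = 2D/(ρv²S).
CD = 2 × 38600 / (0.32 × 231² × 69.9) = 0.0647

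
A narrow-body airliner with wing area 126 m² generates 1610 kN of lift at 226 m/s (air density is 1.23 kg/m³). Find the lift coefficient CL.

From L = ½ρv²S·CL, rearranging gives CL = 2L/(ρv²S).
CL = 2 × 1.61×10^6 / (1.23 × 226² × 126) = 0.407

CL = 0.407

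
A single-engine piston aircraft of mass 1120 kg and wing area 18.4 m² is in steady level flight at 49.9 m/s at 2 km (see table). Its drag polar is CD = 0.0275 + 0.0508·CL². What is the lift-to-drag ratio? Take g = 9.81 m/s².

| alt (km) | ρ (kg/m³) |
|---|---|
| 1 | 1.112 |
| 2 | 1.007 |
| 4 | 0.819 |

At 2 km, from the table: ρ = 1.007 kg/m³.
In steady level flight, lift balances weight: W = mg = 1120 × 9.81 = 10987 N.
Dynamic pressure q = 0.5 × 1.007 × 49.9² = 1254 Pa.
CL = W/(q·S) = 10987 / (1254 × 18.4) = 0.4763.
CD = 0.0275 + 0.0508 × 0.4763² = 0.03902.
L/D = CL/CD = 0.4763 / 0.03902 = 12.2

L/D = 12.2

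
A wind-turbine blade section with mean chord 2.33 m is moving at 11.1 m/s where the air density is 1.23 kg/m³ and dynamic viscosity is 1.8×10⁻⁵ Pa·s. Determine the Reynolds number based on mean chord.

Re = 1.77×10^6

Re = ρ·v·c/μ = 1.23 × 11.1 × 2.33 / (1.8×10⁻⁵) = 1.77×10^6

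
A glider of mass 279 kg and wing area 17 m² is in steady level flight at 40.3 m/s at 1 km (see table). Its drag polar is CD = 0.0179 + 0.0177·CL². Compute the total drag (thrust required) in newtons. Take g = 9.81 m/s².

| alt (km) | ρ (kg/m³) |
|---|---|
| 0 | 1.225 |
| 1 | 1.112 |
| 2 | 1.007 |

D = 283 N

At 1 km, from the table: ρ = 1.112 kg/m³.
Level flight ⇒ L = W = m·g = 279 × 9.81 = 2737 N.
Dynamic pressure q = 0.5 × 1.112 × 40.3² = 903 Pa.
CL = 2W/(ρv²S) = 2×2737/(1.112×40.3²×17) = 0.1783.
CD = 0.0179 + 0.0177 × 0.1783² = 0.01846.
D = q·S·CD = 903 × 17 × 0.01846 = 283.4 N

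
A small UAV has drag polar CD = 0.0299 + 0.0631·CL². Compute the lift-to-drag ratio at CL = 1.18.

CD = 0.0299 + 0.0631 × 1.18² = 0.1178
L/D = CL/CD = 1.18 / 0.1178 = 10

L/D = 10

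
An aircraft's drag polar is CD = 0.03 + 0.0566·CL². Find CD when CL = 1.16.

CD = 0.106

CD = 0.03 + 0.0566 × 1.16² = 0.03 + 0.07616 = 0.106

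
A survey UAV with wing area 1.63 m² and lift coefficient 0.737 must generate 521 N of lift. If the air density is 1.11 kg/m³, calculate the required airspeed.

L = ½ρv²S·CL ⇒ v = √(2L/(ρ·S·CL))
v = √(2 × 521 / (1.11 × 1.63 × 0.737)) = √781.4 = 28 m/s

v = 28 m/s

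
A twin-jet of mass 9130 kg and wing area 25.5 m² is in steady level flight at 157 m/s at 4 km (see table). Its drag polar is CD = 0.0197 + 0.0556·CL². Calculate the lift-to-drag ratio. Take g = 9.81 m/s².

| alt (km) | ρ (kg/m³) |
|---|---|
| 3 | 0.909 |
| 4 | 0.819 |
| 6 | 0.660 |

At 4 km, from the table: ρ = 0.819 kg/m³.
In steady level flight, lift balances weight: W = mg = 9130 × 9.81 = 89565 N.
Dynamic pressure q = 0.5 × 0.819 × 157² = 10090 Pa.
CL = 2W/(ρv²S) = 2×89565/(0.819×157²×25.5) = 0.348.
CD = 0.0197 + 0.0556 × 0.348² = 0.02643.
L/D = CL/CD = 0.348 / 0.02643 = 13.2

L/D = 13.2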